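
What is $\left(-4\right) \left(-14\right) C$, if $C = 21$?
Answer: $1176$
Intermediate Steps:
$\left(-4\right) \left(-14\right) C = \left(-4\right) \left(-14\right) 21 = 56 \cdot 21 = 1176$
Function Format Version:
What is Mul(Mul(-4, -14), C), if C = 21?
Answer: 1176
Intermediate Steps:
Mul(Mul(-4, -14), C) = Mul(Mul(-4, -14), 21) = Mul(56, 21) = 1176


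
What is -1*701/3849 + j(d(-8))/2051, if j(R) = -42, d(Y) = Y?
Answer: -228487/1127757 ≈ -0.20260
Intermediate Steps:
-1*701/3849 + j(d(-8))/2051 = -1*701/3849 - 42/2051 = -701*1/3849 - 42*1/2051 = -701/3849 - 6/293 = -228487/1127757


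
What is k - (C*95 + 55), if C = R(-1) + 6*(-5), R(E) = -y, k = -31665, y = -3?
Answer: -29155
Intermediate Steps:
R(E) = 3 (R(E) = -1*(-3) = 3)
C = -27 (C = 3 + 6*(-5) = 3 - 30 = -27)
k - (C*95 + 55) = -31665 - (-27*95 + 55) = -31665 - (-2565 + 55) = -31665 - 1*(-2510) = -31665 + 2510 = -29155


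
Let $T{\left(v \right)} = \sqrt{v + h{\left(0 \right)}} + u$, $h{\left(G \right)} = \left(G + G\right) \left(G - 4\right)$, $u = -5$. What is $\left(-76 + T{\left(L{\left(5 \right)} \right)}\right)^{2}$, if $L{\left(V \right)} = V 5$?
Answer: $5776$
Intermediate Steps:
$L{\left(V \right)} = 5 V$
$h{\left(G \right)} = 2 G \left(-4 + G\right)$
$T{\left(v \right)} = -5 + \sqrt{v}$ ($T{\left(v \right)} = \sqrt{v + 2 \cdot 0 \left(-4 + 0\right)} - 5 = \sqrt{v + 2 \cdot 0 \left(-4\right)} - 5 = \sqrt{v + 0} - 5 = \sqrt{v} - 5 = -5 + \sqrt{v}$)
$\left(-76 + T{\left(L{\left(5 \right)} \right)}\right)^{2} = \left(-76 - \left(5 - \sqrt{5 \cdot 5}\right)\right)^{2} = \left(-76 - \left(5 - \sqrt{25}\right)\right)^{2} = \left(-76 + \left(-5 + 5\right)\right)^{2} = \left(-76 + 0\right)^{2} = \left(-76\right)^{2} = 5776$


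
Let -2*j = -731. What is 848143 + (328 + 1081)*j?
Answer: 2726265/2 ≈ 1.3631e+6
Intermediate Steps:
j = 731/2 (j = -½*(-731) = 731/2 ≈ 365.50)
848143 + (328 + 1081)*j = 848143 + (328 + 1081)*(731/2) = 848143 + 1409*(731/2) = 848143 + 1029979/2 = 2726265/2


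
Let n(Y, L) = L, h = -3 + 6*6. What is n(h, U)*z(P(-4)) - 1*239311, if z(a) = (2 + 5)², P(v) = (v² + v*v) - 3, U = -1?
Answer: -239360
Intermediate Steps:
P(v) = -3 + 2*v² (P(v) = (v² + v²) - 3 = 2*v² - 3 = -3 + 2*v²)
h = 33 (h = -3 + 36 = 33)
z(a) = 49 (z(a) = 7² = 49)
n(h, U)*z(P(-4)) - 1*239311 = -1*49 - 1*239311 = -49 - 239311 = -239360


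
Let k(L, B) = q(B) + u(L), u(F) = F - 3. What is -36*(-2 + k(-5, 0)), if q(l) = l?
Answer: 360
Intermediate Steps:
u(F) = -3 + F
k(L, B) = -3 + B + L (k(L, B) = B + (-3 + L) = -3 + B + L)
-36*(-2 + k(-5, 0)) = -36*(-2 + (-3 + 0 - 5)) = -36*(-2 - 8) = -36*(-10) = 360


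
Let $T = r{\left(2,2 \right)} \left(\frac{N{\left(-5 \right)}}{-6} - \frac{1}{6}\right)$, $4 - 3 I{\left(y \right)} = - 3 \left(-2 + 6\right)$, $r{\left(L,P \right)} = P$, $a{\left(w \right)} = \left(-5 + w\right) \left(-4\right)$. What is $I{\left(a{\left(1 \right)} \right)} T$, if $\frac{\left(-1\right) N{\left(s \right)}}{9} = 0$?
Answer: $- \frac{16}{9} \approx -1.7778$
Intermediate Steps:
$N{\left(s \right)} = 0$ ($N{\left(s \right)} = \left(-9\right) 0 = 0$)
$a{\left(w \right)} = 20 - 4 w$
$I{\left(y \right)} = \frac{16}{3}$ ($I{\left(y \right)} = \frac{4}{3} - \frac{\left(-3\right) \left(-2 + 6\right)}{3} = \frac{4}{3} - \frac{\left(-3\right) 4}{3} = \frac{4}{3} - -4 = \frac{4}{3} + 4 = \frac{16}{3}$)
$T = - \frac{1}{3}$ ($T = 2 \left(\frac{0}{-6} - \frac{1}{6}\right) = 2 \left(0 \left(- \frac{1}{6}\right) - \frac{1}{6}\right) = 2 \left(0 - \frac{1}{6}\right) = 2 \left(- \frac{1}{6}\right) = - \frac{1}{3} \approx -0.33333$)
$I{\left(a{\left(1 \right)} \right)} T = \frac{16}{3} \left(- \frac{1}{3}\right) = - \frac{16}{9}$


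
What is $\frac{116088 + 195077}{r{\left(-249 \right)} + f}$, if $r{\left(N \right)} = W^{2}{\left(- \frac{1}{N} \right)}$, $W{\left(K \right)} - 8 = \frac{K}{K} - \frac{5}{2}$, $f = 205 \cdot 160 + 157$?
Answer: $\frac{1244660}{131997} \approx 9.4295$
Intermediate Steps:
$f = 32957$ ($f = 32800 + 157 = 32957$)
$W{\left(K \right)} = \frac{13}{2}$ ($W{\left(K \right)} = 8 + \left(\frac{K}{K} - \frac{5}{2}\right) = 8 + \left(1 - \frac{5}{2}\right) = 8 - \frac{3}{2} = \frac{13}{2}$)
$r{\left(N \right)} = \frac{169}{4}$ ($r{\left(N \right)} = \left(\frac{13}{2}\right)^{2} = \frac{169}{4}$)
$\frac{116088 + 195077}{r{\left(-249 \right)} + f} = \frac{116088 + 195077}{\frac{169}{4} + 32957} = \frac{311165}{\frac{131997}{4}} = 311165 \cdot \frac{4}{131997} = \frac{1244660}{131997}$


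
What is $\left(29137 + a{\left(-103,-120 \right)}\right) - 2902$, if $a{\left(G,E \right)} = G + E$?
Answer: $26012$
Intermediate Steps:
$a{\left(G,E \right)} = E + G$
$\left(29137 + a{\left(-103,-120 \right)}\right) - 2902 = \left(29137 - 223\right) - 2902 = 28914 - 2902 = 26012$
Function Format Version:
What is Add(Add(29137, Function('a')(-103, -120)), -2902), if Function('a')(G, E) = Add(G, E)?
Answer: 26012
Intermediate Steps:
Function('a')(G, E) = Add(E, G)
Add(Add(29137, Function('a')(-103, -120)), -2902) = Add(Add(29137, Add(-120, -103)), -2902) = Add(Add(29137, -223), -2902) = Add(28914, -2902) = 26012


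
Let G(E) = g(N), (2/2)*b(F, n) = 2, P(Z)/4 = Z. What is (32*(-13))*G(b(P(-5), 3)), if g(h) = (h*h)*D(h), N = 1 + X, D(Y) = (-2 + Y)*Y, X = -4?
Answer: -56160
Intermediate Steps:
P(Z) = 4*Z
D(Y) = Y*(-2 + Y)
N = -3 (N = 1 - 4 = -3)
b(F, n) = 2
g(h) = h³*(-2 + h) (g(h) = (h*h)*(h*(-2 + h)) = h²*(h*(-2 + h)) = h³*(-2 + h))
G(E) = 135 (G(E) = (-3)³*(-2 - 3) = -27*(-5) = 135)
(32*(-13))*G(b(P(-5), 3)) = (32*(-13))*135 = -416*135 = -56160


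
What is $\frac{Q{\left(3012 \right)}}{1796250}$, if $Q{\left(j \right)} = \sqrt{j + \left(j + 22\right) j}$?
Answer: $\frac{\sqrt{2285355}}{898125} \approx 0.0016832$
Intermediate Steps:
$Q{\left(j \right)} = \sqrt{j + j \left(22 + j\right)}$ ($Q{\left(j \right)} = \sqrt{j + \left(22 + j\right) j} = \sqrt{j + j \left(22 + j\right)}$)
$\frac{Q{\left(3012 \right)}}{1796250} = \frac{\sqrt{3012 \left(23 + 3012\right)}}{1796250} = \sqrt{3012 \cdot 3035} \cdot \frac{1}{1796250} = \sqrt{9141420} \cdot \frac{1}{1796250} = 2 \sqrt{2285355} \cdot \frac{1}{1796250} = \frac{\sqrt{2285355}}{898125}$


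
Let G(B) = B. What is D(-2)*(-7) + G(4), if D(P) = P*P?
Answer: -24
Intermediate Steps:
D(P) = P²
D(-2)*(-7) + G(4) = (-2)²*(-7) + 4 = 4*(-7) + 4 = -28 + 4 = -24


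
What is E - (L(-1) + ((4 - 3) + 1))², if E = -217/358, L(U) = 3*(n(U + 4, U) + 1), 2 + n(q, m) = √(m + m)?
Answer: 5869/358 + 6*I*√2 ≈ 16.394 + 8.4853*I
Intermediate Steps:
n(q, m) = -2 + √2*√m (n(q, m) = -2 + √(m + m) = -2 + √(2*m) = -2 + √2*√m)
L(U) = -3 + 3*√2*√U (L(U) = 3*((-2 + √2*√U) + 1) = 3*(-1 + √2*√U) = -3 + 3*√2*√U)
E = -217/358 (E = -217*1/358 = -217/358 ≈ -0.60614)
E - (L(-1) + ((4 - 3) + 1))² = -217/358 - ((-3 + 3*√2*√(-1)) + ((4 - 3) + 1))² = -217/358 - ((-3 + 3*√2*I) + (1 + 1))² = -217/358 - ((-3 + 3*I*√2) + 2)² = -217/358 - (-1 + 3*I*√2)²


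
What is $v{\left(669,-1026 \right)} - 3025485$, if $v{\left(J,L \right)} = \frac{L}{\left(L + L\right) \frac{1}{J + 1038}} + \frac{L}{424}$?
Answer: $- \frac{641222391}{212} \approx -3.0246 \cdot 10^{6}$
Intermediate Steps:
$v{\left(J,L \right)} = 519 + \frac{J}{2} + \frac{L}{424}$ ($v{\left(J,L \right)} = \frac{L}{2 L \frac{1}{1038 + J}} + L \frac{1}{424} = \frac{L}{2 L \frac{1}{1038 + J}} + \frac{L}{424} = L \frac{1038 + J}{2 L} + \frac{L}{424} = \left(519 + \frac{J}{2}\right) + \frac{L}{424} = 519 + \frac{J}{2} + \frac{L}{424}$)
$v{\left(669,-1026 \right)} - 3025485 = \left(519 + \frac{1}{2} \cdot 669 + \frac{1}{424} \left(-1026\right)\right) - 3025485 = \left(519 + \frac{669}{2} - \frac{513}{212}\right) - 3025485 = \frac{180429}{212} - 3025485 = - \frac{641222391}{212}$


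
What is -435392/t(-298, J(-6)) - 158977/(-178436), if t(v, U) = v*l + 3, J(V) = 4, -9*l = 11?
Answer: -698681043223/589730980 ≈ -1184.7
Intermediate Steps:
l = -11/9 (l = -1/9*11 = -11/9 ≈ -1.2222)
t(v, U) = 3 - 11*v/9 (t(v, U) = v*(-11/9) + 3 = -11*v/9 + 3 = 3 - 11*v/9)
-435392/t(-298, J(-6)) - 158977/(-178436) = -435392/(3 - 11/9*(-298)) - 158977/(-178436) = -435392/(3 + 3278/9) - 158977*(-1/178436) = -435392/3305/9 + 158977/178436 = -435392*9/3305 + 158977/178436 = -3918528/3305 + 158977/178436 = -698681043223/589730980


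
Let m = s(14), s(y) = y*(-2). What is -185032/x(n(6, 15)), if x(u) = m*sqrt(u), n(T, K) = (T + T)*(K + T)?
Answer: 23129*sqrt(7)/147 ≈ 416.28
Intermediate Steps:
n(T, K) = 2*T*(K + T) (n(T, K) = (2*T)*(K + T) = 2*T*(K + T))
s(y) = -2*y
m = -28 (m = -2*14 = -28)
x(u) = -28*sqrt(u)
-185032/x(n(6, 15)) = -185032*(-sqrt(3)/(168*sqrt(15 + 6))) = -185032*(-sqrt(7)/1176) = -(-23129)*sqrt(7)/147 = 23129*sqrt(7)/147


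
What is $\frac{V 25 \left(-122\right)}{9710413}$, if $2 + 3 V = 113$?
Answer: $- \frac{112850}{9710413} \approx -0.011622$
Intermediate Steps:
$V = 37$ ($V = - \frac{2}{3} + \frac{1}{3} \cdot 113 = - \frac{2}{3} + \frac{113}{3} = 37$)
$\frac{V 25 \left(-122\right)}{9710413} = \frac{37 \cdot 25 \left(-122\right)}{9710413} = 925 \left(-122\right) \frac{1}{9710413} = \left(-112850\right) \frac{1}{9710413} = - \frac{112850}{9710413}$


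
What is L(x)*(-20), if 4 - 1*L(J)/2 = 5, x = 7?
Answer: 40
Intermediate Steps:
L(J) = -2 (L(J) = 8 - 2*5 = 8 - 10 = -2)
L(x)*(-20) = -2*(-20) = 40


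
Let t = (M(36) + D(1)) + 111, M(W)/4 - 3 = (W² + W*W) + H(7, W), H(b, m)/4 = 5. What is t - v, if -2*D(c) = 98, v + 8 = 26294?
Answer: -15764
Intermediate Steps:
v = 26286 (v = -8 + 26294 = 26286)
D(c) = -49 (D(c) = -½*98 = -49)
H(b, m) = 20 (H(b, m) = 4*5 = 20)
M(W) = 92 + 8*W² (M(W) = 12 + 4*((W² + W*W) + 20) = 12 + 4*((W² + W²) + 20) = 12 + 4*(2*W² + 20) = 12 + 4*(20 + 2*W²) = 12 + (80 + 8*W²) = 92 + 8*W²)
t = 10522 (t = ((92 + 8*36²) - 49) + 111 = ((92 + 8*1296) - 49) + 111 = ((92 + 10368) - 49) + 111 = (10460 - 49) + 111 = 10411 + 111 = 10522)
t - v = 10522 - 1*26286 = 10522 - 26286 = -15764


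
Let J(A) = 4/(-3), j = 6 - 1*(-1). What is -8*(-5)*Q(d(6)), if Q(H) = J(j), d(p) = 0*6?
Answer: -160/3 ≈ -53.333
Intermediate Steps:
d(p) = 0
j = 7 (j = 6 + 1 = 7)
J(A) = -4/3 (J(A) = 4*(-1/3) = -4/3)
Q(H) = -4/3
-8*(-5)*Q(d(6)) = -8*(-5)*(-4)/3 = -(-40)*(-4)/3 = -1*160/3 = -160/3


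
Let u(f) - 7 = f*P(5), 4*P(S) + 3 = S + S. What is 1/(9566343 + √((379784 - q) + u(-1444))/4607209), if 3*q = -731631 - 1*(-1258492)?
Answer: 609176345079943339749/5827589864521100408603862976 - 4607209*√1814793/5827589864521100408603862976 ≈ 1.0453e-7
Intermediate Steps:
P(S) = -¾ + S/2 (P(S) = -¾ + (S + S)/4 = -¾ + (2*S)/4 = -¾ + S/2)
u(f) = 7 + 7*f/4 (u(f) = 7 + f*(-¾ + (½)*5) = 7 + f*(-¾ + 5/2) = 7 + f*(7/4) = 7 + 7*f/4)
q = 526861/3 (q = (-731631 - 1*(-1258492))/3 = (-731631 + 1258492)/3 = (⅓)*526861 = 526861/3 ≈ 1.7562e+5)
1/(9566343 + √((379784 - q) + u(-1444))/4607209) = 1/(9566343 + √((379784 - 1*526861/3) + (7 + (7/4)*(-1444)))/4607209) = 1/(9566343 + √((379784 - 526861/3) + (7 - 2527))*(1/4607209)) = 1/(9566343 + √(612491/3 - 2520)*(1/4607209)) = 1/(9566343 + √(604931/3)*(1/4607209)) = 1/(9566343 + (√1814793/3)*(1/4607209)) = 1/(9566343 + √1814793/13821627)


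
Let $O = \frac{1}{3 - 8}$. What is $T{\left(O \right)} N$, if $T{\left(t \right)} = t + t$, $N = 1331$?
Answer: $- \frac{2662}{5} \approx -532.4$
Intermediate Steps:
$O = - \frac{1}{5}$ ($O = \frac{1}{-5} = - \frac{1}{5} \approx -0.2$)
$T{\left(t \right)} = 2 t$
$T{\left(O \right)} N = 2 \left(- \frac{1}{5}\right) 1331 = \left(- \frac{2}{5}\right) 1331 = - \frac{2662}{5}$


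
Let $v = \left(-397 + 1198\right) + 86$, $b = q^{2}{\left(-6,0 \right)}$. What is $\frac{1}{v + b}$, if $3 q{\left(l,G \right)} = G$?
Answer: $\frac{1}{887} \approx 0.0011274$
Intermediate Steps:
$q{\left(l,G \right)} = \frac{G}{3}$
$b = 0$ ($b = \left(\frac{1}{3} \cdot 0\right)^{2} = 0^{2} = 0$)
$v = 887$ ($v = 801 + 86 = 887$)
$\frac{1}{v + b} = \frac{1}{887 + 0} = \frac{1}{887}$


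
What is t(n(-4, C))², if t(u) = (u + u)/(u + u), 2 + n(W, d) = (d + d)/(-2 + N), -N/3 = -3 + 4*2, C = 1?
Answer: 1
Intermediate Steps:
N = -15 (N = -3*(-3 + 4*2) = -3*(-3 + 8) = -3*5 = -15)
n(W, d) = -2 - 2*d/17 (n(W, d) = -2 + (d + d)/(-2 - 15) = -2 + (2*d)/(-17) = -2 + (2*d)*(-1/17) = -2 - 2*d/17)
t(u) = 1 (t(u) = (2*u)/((2*u)) = (2*u)*(1/(2*u)) = 1)
t(n(-4, C))² = 1² = 1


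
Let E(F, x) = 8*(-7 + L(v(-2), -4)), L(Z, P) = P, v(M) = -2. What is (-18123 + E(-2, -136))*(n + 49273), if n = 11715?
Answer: -1110652468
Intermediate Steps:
E(F, x) = -88 (E(F, x) = 8*(-7 - 4) = 8*(-11) = -88)
(-18123 + E(-2, -136))*(n + 49273) = (-18123 - 88)*(11715 + 49273) = -18211*60988 = -1110652468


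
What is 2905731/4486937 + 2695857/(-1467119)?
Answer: -7833087361020/6582870524503 ≈ -1.1899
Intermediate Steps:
2905731/4486937 + 2695857/(-1467119) = 2905731*(1/4486937) + 2695857*(-1/1467119) = 2905731/4486937 - 2695857/1467119 = -7833087361020/6582870524503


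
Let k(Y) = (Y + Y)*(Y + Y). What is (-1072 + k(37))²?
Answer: 19395216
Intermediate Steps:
k(Y) = 4*Y² (k(Y) = (2*Y)*(2*Y) = 4*Y²)
(-1072 + k(37))² = (-1072 + 4*37²)² = (-1072 + 4*1369)² = (-1072 + 5476)² = 4404² = 19395216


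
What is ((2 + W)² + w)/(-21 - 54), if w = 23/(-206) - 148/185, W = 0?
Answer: -3181/77250 ≈ -0.041178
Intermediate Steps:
w = -939/1030 (w = 23*(-1/206) - 148*1/185 = -23/206 - ⅘ = -939/1030 ≈ -0.91165)
((2 + W)² + w)/(-21 - 54) = ((2 + 0)² - 939/1030)/(-21 - 54) = (2² - 939/1030)/(-75) = (4 - 939/1030)*(-1/75) = (3181/1030)*(-1/75) = -3181/77250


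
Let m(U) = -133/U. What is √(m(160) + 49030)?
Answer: √78446670/40 ≈ 221.43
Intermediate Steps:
√(m(160) + 49030) = √(-133/160 + 49030) = √(7844667/160) = √78446670/40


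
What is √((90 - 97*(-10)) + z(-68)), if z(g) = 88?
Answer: 2*√287 ≈ 33.882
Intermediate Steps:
√((90 - 97*(-10)) + z(-68)) = √((90 - 97*(-10)) + 88) = √((90 + 970) + 88) = √(1060 + 88) = √1148 = 2*√287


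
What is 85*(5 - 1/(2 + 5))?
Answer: 2890/7 ≈ 412.86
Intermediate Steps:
85*(5 - 1/(2 + 5)) = 85*(5 - 1/7) = 85*(5 - 1*⅐) = 85*(5 - ⅐) = 85*(34/7) = 2890/7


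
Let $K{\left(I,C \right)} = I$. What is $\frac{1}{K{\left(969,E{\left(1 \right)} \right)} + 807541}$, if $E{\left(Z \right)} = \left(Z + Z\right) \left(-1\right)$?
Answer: $\frac{1}{808510} \approx 1.2368 \cdot 10^{-6}$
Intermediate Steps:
$E{\left(Z \right)} = - 2 Z$ ($E{\left(Z \right)} = 2 Z \left(-1\right) = - 2 Z$)
$\frac{1}{K{\left(969,E{\left(1 \right)} \right)} + 807541} = \frac{1}{969 + 807541} = \frac{1}{808510}$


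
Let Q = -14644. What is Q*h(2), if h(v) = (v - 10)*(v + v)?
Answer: 468608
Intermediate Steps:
h(v) = 2*v*(-10 + v) (h(v) = (-10 + v)*(2*v) = 2*v*(-10 + v))
Q*h(2) = -29288*2*(-10 + 2) = -29288*2*(-8) = -14644*(-32) = 468608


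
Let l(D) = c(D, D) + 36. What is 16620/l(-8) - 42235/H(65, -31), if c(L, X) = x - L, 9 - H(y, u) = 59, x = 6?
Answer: 11771/10 ≈ 1177.1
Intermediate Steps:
H(y, u) = -50 (H(y, u) = 9 - 1*59 = 9 - 59 = -50)
c(L, X) = 6 - L
l(D) = 42 - D (l(D) = (6 - D) + 36 = 42 - D)
16620/l(-8) - 42235/H(65, -31) = 16620/(42 - 1*(-8)) - 42235/(-50) = 16620/(42 + 8) - 42235*(-1/50) = 16620/50 + 8447/10 = 16620*(1/50) + 8447/10 = 1662/5 + 8447/10 = 11771/10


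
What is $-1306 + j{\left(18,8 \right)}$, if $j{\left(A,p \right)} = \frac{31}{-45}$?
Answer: $- \frac{58801}{45} \approx -1306.7$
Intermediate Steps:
$j{\left(A,p \right)} = - \frac{31}{45}$ ($j{\left(A,p \right)} = 31 \left(- \frac{1}{45}\right) = - \frac{31}{45}$)
$-1306 + j{\left(18,8 \right)} = -1306 - \frac{31}{45} = - \frac{58801}{45}$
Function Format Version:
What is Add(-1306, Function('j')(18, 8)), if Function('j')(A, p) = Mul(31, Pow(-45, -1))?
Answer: Rational(-58801, 45) ≈ -1306.7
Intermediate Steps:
Function('j')(A, p) = Rational(-31, 45) (Function('j')(A, p) = Mul(31, Rational(-1, 45)) = Rational(-31, 45))
Add(-1306, Function('j')(18, 8)) = Add(-1306, Rational(-31, 45)) = Rational(-58801, 45)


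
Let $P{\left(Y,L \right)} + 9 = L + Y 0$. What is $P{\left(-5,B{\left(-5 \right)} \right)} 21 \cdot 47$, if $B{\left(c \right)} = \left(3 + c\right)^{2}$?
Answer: $-4935$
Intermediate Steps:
$P{\left(Y,L \right)} = -9 + L$ ($P{\left(Y,L \right)} = -9 + \left(L + Y 0\right) = -9 + \left(L + 0\right) = -9 + L$)
$P{\left(-5,B{\left(-5 \right)} \right)} 21 \cdot 47 = \left(-9 + \left(3 - 5\right)^{2}\right) 21 \cdot 47 = \left(-9 + \left(-2\right)^{2}\right) 21 \cdot 47 = \left(-9 + 4\right) 21 \cdot 47 = \left(-5\right) 21 \cdot 47 = \left(-105\right) 47 = -4935$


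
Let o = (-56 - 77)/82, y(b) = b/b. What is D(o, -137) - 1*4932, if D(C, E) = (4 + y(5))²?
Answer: -4907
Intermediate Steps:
y(b) = 1
o = -133/82 (o = -133*1/82 = -133/82 ≈ -1.6220)
D(C, E) = 25 (D(C, E) = (4 + 1)² = 5² = 25)
D(o, -137) - 1*4932 = 25 - 1*4932 = 25 - 4932 = -4907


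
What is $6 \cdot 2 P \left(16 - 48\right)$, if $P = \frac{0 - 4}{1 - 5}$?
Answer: $-384$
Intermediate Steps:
$P = 1$ ($P = - \frac{4}{-4} = \left(-4\right) \left(- \frac{1}{4}\right) = 1$)
$6 \cdot 2 P \left(16 - 48\right) = 6 \cdot 2 \cdot 1 \left(16 - 48\right) = 12 \cdot 1 \left(-32\right) = 12 \left(-32\right) = -384$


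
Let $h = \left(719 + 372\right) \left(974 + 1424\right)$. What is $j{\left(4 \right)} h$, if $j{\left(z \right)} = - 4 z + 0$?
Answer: $-41859488$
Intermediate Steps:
$j{\left(z \right)} = - 4 z$
$h = 2616218$ ($h = 1091 \cdot 2398 = 2616218$)
$j{\left(4 \right)} h = \left(-4\right) 4 \cdot 2616218 = \left(-16\right) 2616218 = -41859488$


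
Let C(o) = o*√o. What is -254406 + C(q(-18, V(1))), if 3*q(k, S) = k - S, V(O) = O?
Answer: -254406 - 19*I*√57/9 ≈ -2.5441e+5 - 15.939*I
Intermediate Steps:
q(k, S) = -S/3 + k/3 (q(k, S) = (k - S)/3 = -S/3 + k/3)
C(o) = o^(3/2)
-254406 + C(q(-18, V(1))) = -254406 + (-⅓*1 + (⅓)*(-18))^(3/2) = -254406 + (-⅓ - 6)^(3/2) = -254406 + (-19/3)^(3/2) = -254406 - 19*I*√57/9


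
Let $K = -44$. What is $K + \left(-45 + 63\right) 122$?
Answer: $2152$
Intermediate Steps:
$K + \left(-45 + 63\right) 122 = -44 + \left(-45 + 63\right) 122 = -44 + 18 \cdot 122 = -44 + 2196 = 2152$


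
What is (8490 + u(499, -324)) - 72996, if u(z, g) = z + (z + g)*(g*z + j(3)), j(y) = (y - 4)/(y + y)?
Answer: -170144017/6 ≈ -2.8357e+7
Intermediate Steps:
j(y) = (-4 + y)/(2*y) (j(y) = (-4 + y)/((2*y)) = (-4 + y)*(1/(2*y)) = (-4 + y)/(2*y))
u(z, g) = z + (-⅙ + g*z)*(g + z) (u(z, g) = z + (z + g)*(g*z + (½)*(-4 + 3)/3) = z + (g + z)*(g*z + (½)*(⅓)*(-1)) = z + (g + z)*(g*z - ⅙) = z + (g + z)*(-⅙ + g*z) = z + (-⅙ + g*z)*(g + z))
(8490 + u(499, -324)) - 72996 = (8490 + (-⅙*(-324) + (⅚)*499 - 324*499² + 499*(-324)²)) - 72996 = (8490 + (54 + 2495/6 - 324*249001 + 499*104976)) - 72996 = (8490 + (54 + 2495/6 - 80676324 + 52383024)) - 72996 = (8490 - 169756981/6) - 72996 = -169706041/6 - 72996 = -170144017/6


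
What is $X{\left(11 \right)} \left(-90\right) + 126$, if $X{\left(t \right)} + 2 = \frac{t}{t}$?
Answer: $216$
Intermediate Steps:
$X{\left(t \right)} = -1$ ($X{\left(t \right)} = -2 + \frac{t}{t} = -2 + 1 = -1$)
$X{\left(11 \right)} \left(-90\right) + 126 = \left(-1\right) \left(-90\right) + 126 = 90 + 126 = 216$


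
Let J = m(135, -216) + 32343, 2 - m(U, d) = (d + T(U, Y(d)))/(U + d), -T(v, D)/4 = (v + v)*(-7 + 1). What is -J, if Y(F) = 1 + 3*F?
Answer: -97267/3 ≈ -32422.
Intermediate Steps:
T(v, D) = 48*v (T(v, D) = -4*(v + v)*(-7 + 1) = -4*2*v*(-6) = -(-48)*v = 48*v)
m(U, d) = 2 - (d + 48*U)/(U + d)
J = 97267/3 (J = (-216 - 46*135)/(135 - 216) + 32343 = (-216 - 6210)/(-81) + 32343 = -1/81*(-6426) + 32343 = 238/3 + 32343 = 97267/3 ≈ 32422.)
-J = -1*97267/3 = -97267/3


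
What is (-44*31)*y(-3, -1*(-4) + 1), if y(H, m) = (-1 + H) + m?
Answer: -1364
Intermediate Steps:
y(H, m) = -1 + H + m
(-44*31)*y(-3, -1*(-4) + 1) = (-44*31)*(-1 - 3 + (-1*(-4) + 1)) = -1364*(-1 - 3 + (4 + 1)) = -1364*(-1 - 3 + 5) = -1364*1 = -1364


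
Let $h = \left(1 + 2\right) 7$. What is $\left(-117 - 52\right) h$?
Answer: $-3549$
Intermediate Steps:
$h = 21$ ($h = 3 \cdot 7 = 21$)
$\left(-117 - 52\right) h = \left(-117 - 52\right) 21 = \left(-169\right) 21 = -3549$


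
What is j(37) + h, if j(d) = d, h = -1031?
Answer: -994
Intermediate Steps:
j(37) + h = 37 - 1031 = -994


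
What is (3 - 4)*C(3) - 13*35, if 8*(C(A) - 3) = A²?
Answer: -3673/8 ≈ -459.13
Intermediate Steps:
C(A) = 3 + A²/8
(3 - 4)*C(3) - 13*35 = (3 - 4)*(3 + (⅛)*3²) - 13*35 = -(3 + (⅛)*9) - 455 = -(3 + 9/8) - 455 = -1*33/8 - 455 = -33/8 - 455 = -3673/8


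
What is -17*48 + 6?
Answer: -810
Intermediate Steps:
-17*48 + 6 = -816 + 6 = -810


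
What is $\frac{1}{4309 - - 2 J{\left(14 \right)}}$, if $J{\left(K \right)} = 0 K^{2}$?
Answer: $\frac{1}{4309} \approx 0.00023207$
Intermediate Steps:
$J{\left(K \right)} = 0$
$\frac{1}{4309 - - 2 J{\left(14 \right)}} = \frac{1}{4309 - \left(-2\right) 0} = \frac{1}{4309 - 0} = \frac{1}{4309 + 0} = \frac{1}{4309}$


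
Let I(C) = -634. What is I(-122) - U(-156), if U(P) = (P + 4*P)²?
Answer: -609034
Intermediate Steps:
U(P) = 25*P² (U(P) = (5*P)² = 25*P²)
I(-122) - U(-156) = -634 - 25*(-156)² = -634 - 25*24336 = -634 - 1*608400 = -634 - 608400 = -609034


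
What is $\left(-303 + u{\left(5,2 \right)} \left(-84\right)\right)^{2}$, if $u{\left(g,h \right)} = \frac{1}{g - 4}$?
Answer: $149769$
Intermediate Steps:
$u{\left(g,h \right)} = \frac{1}{-4 + g}$
$\left(-303 + u{\left(5,2 \right)} \left(-84\right)\right)^{2} = \left(-303 + \frac{1}{-4 + 5} \left(-84\right)\right)^{2} = \left(-303 + 1^{-1} \left(-84\right)\right)^{2} = \left(-303 + 1 \left(-84\right)\right)^{2} = \left(-303 - 84\right)^{2} = \left(-387\right)^{2} = 149769$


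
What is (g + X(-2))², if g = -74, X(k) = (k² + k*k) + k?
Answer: 4624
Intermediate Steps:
X(k) = k + 2*k² (X(k) = (k² + k²) + k = 2*k² + k = k + 2*k²)
(g + X(-2))² = (-74 - 2*(1 + 2*(-2)))² = (-74 - 2*(1 - 4))² = (-74 - 2*(-3))² = (-74 + 6)² = (-68)² = 4624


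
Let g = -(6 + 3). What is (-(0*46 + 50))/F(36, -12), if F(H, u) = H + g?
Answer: -50/27 ≈ -1.8519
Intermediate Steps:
g = -9 (g = -1*9 = -9)
F(H, u) = -9 + H (F(H, u) = H - 9 = -9 + H)
(-(0*46 + 50))/F(36, -12) = (-(0*46 + 50))/(-9 + 36) = -(0 + 50)/27 = -1*50*(1/27) = -50*1/27 = -50/27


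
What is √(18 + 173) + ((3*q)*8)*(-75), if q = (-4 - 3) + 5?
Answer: 3600 + √191 ≈ 3613.8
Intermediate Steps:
q = -2 (q = -7 + 5 = -2)
√(18 + 173) + ((3*q)*8)*(-75) = √(18 + 173) + ((3*(-2))*8)*(-75) = √191 - 6*8*(-75) = √191 - 48*(-75) = √191 + 3600 = 3600 + √191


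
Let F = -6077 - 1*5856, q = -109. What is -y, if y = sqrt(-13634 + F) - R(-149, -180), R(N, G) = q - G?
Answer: 71 - I*sqrt(25567) ≈ 71.0 - 159.9*I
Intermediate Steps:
R(N, G) = -109 - G
F = -11933 (F = -6077 - 5856 = -11933)
y = -71 + I*sqrt(25567) (y = sqrt(-13634 - 11933) - (-109 - 1*(-180)) = sqrt(-25567) - (-109 + 180) = I*sqrt(25567) - 1*71 = I*sqrt(25567) - 71 = -71 + I*sqrt(25567) ≈ -71.0 + 159.9*I)
-y = -(-71 + I*sqrt(25567)) = 71 - I*sqrt(25567)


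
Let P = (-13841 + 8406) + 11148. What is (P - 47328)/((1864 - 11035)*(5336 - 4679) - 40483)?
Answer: 8323/1213166 ≈ 0.0068606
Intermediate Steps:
P = 5713 (P = -5435 + 11148 = 5713)
(P - 47328)/((1864 - 11035)*(5336 - 4679) - 40483) = (5713 - 47328)/((1864 - 11035)*(5336 - 4679) - 40483) = -41615/(-9171*657 - 40483) = -41615/(-6025347 - 40483) = -41615/(-6065830) = -41615*(-1/6065830) = 8323/1213166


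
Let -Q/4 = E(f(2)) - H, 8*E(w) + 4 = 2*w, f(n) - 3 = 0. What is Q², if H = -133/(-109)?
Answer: 178929/11881 ≈ 15.060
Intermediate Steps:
f(n) = 3 (f(n) = 3 + 0 = 3)
E(w) = -½ + w/4 (E(w) = -½ + (2*w)/8 = -½ + w/4)
H = 133/109 (H = -133*(-1)/109 = -1*(-133/109) = 133/109 ≈ 1.2202)
Q = 423/109 (Q = -4*((-½ + (¼)*3) - 1*133/109) = -4*((-½ + ¾) - 133/109) = -4*(¼ - 133/109) = -4*(-423/436) = 423/109 ≈ 3.8807)
Q² = (423/109)² = 178929/11881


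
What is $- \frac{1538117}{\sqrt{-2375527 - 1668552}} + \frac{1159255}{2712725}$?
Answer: $\frac{231851}{542545} + \frac{1538117 i \sqrt{4044079}}{4044079} \approx 0.42734 + 764.86 i$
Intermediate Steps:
$- \frac{1538117}{\sqrt{-2375527 - 1668552}} + \frac{1159255}{2712725} = - \frac{1538117}{\sqrt{-4044079}} + 1159255 \cdot \frac{1}{2712725} = - \frac{1538117}{i \sqrt{4044079}} + \frac{231851}{542545} = - 1538117 \left(- \frac{i \sqrt{4044079}}{4044079}\right) + \frac{231851}{542545} = \frac{1538117 i \sqrt{4044079}}{4044079} + \frac{231851}{542545} = \frac{231851}{542545} + \frac{1538117 i \sqrt{4044079}}{4044079}$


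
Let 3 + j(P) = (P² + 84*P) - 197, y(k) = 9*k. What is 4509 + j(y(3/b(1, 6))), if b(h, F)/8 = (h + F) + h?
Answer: 17795545/4096 ≈ 4344.6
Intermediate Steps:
b(h, F) = 8*F + 16*h (b(h, F) = 8*((h + F) + h) = 8*((F + h) + h) = 8*(F + 2*h) = 8*F + 16*h)
j(P) = -200 + P² + 84*P (j(P) = -3 + ((P² + 84*P) - 197) = -3 + (-197 + P² + 84*P) = -200 + P² + 84*P)
4509 + j(y(3/b(1, 6))) = 4509 + (-200 + (9*(3/(8*6 + 16*1)))² + 84*(9*(3/(8*6 + 16*1)))) = 4509 + (-200 + (9*(3/(48 + 16)))² + 84*(9*(3/(48 + 16)))) = 4509 + (-200 + (9*(3/64))² + 84*(9*(3/64))) = 4509 + (-200 + (27/64)² + 84*(27/64)) = 4509 + (-200 + 729/4096 + 567/16) = 4509 - 673319/4096 = 17795545/4096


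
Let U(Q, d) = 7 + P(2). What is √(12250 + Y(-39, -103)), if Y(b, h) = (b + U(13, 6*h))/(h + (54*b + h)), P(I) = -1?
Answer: √56644066/68 ≈ 110.68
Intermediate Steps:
U(Q, d) = 6 (U(Q, d) = 7 - 1 = 6)
Y(b, h) = (6 + b)/(2*h + 54*b) (Y(b, h) = (b + 6)/(h + (54*b + h)) = (6 + b)/(h + (h + 54*b)) = (6 + b)/(2*h + 54*b))
√(12250 + Y(-39, -103)) = √(12250 + (6 - 39)/(2*(-103 + 27*(-39)))) = √(12250 + (½)*(-33)/(-103 - 1053)) = √(12250 + (½)*(-33)/(-1156)) = √(12250 + (½)*(-1/1156)*(-33)) = √(12250 + 33/2312) = √(28322033/2312) = √56644066/68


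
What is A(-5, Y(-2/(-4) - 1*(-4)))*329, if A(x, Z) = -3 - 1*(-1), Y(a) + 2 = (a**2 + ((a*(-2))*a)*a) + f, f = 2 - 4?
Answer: -658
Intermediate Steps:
f = -2
Y(a) = -4 + a**2 - 2*a**3 (Y(a) = -2 + ((a**2 + ((a*(-2))*a)*a) - 2) = -2 + ((a**2 + ((-2*a)*a)*a) - 2) = -2 + ((a**2 + (-2*a**2)*a) - 2) = -2 + ((a**2 - 2*a**3) - 2) = -2 + (-2 + a**2 - 2*a**3) = -4 + a**2 - 2*a**3)
A(x, Z) = -2 (A(x, Z) = -3 + 1 = -2)
A(-5, Y(-2/(-4) - 1*(-4)))*329 = -2*329 = -658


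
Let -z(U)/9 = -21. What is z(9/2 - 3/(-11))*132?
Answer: 24948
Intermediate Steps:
z(U) = 189 (z(U) = -9*(-21) = 189)
z(9/2 - 3/(-11))*132 = 189*132 = 24948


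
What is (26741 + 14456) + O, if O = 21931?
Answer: 63128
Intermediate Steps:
(26741 + 14456) + O = (26741 + 14456) + 21931 = 41197 + 21931 = 63128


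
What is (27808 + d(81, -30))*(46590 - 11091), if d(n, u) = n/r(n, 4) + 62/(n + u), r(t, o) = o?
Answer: 67178437763/68 ≈ 9.8792e+8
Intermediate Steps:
d(n, u) = 62/(n + u) + n/4 (d(n, u) = n/4 + 62/(n + u) = 62/(n + u) + n/4)
(27808 + d(81, -30))*(46590 - 11091) = (27808 + (248 + 81² + 81*(-30))/(4*(81 - 30)))*(46590 - 11091) = (27808 + (¼)*(248 + 6561 - 2430)/51)*35499 = (27808 + (¼)*(1/51)*4379)*35499 = (27808 + 4379/204)*35499 = (5677211/204)*35499 = 67178437763/68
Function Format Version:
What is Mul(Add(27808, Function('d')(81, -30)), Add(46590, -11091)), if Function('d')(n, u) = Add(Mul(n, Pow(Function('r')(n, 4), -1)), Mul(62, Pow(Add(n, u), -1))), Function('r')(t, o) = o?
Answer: Rational(67178437763, 68) ≈ 9.8792e+8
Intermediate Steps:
Function('d')(n, u) = Add(Mul(62, Pow(Add(n, u), -1)), Mul(Rational(1, 4), n)) (Function('d')(n, u) = Add(Mul(n, Pow(4, -1)), Mul(62, Pow(Add(n, u), -1))) = Add(Mul(n, Rational(1, 4)), Mul(62, Pow(Add(n, u), -1))) = Add(Mul(Rational(1, 4), n), Mul(62, Pow(Add(n, u), -1))) = Add(Mul(62, Pow(Add(n, u), -1)), Mul(Rational(1, 4), n)))
Mul(Add(27808, Function('d')(81, -30)), Add(46590, -11091)) = Mul(Add(27808, Mul(Rational(1, 4), Pow(Add(81, -30), -1), Add(248, Pow(81, 2), Mul(81, -30)))), Add(46590, -11091)) = Mul(Add(27808, Mul(Rational(1, 4), Pow(51, -1), Add(248, 6561, -2430))), 35499) = Mul(Add(27808, Mul(Rational(1, 4), Rational(1, 51), 4379)), 35499) = Mul(Add(27808, Rational(4379, 204)), 35499) = Mul(Rational(5677211, 204), 35499) = Rational(67178437763, 68)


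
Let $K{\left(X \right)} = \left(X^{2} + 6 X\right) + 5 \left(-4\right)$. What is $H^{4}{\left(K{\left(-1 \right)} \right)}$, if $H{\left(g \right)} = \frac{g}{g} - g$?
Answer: $456976$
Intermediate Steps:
$K{\left(X \right)} = -20 + X^{2} + 6 X$ ($K{\left(X \right)} = \left(X^{2} + 6 X\right) - 20 = -20 + X^{2} + 6 X$)
$H{\left(g \right)} = 1 - g$
$H^{4}{\left(K{\left(-1 \right)} \right)} = \left(1 - \left(-20 + \left(-1\right)^{2} + 6 \left(-1\right)\right)\right)^{4} = \left(1 - \left(-20 + 1 - 6\right)\right)^{4} = \left(1 - -25\right)^{4} = \left(1 + 25\right)^{4} = 26^{4} = 456976$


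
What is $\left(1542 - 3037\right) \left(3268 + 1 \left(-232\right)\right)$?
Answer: $-4538820$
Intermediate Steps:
$\left(1542 - 3037\right) \left(3268 + 1 \left(-232\right)\right) = - 1495 \left(3268 - 232\right) = \left(-1495\right) 3036 = -4538820$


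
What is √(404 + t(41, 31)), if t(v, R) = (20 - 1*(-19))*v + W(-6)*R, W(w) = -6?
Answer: √1817 ≈ 42.626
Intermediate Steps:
t(v, R) = -6*R + 39*v (t(v, R) = (20 - 1*(-19))*v - 6*R = (20 + 19)*v - 6*R = 39*v - 6*R = -6*R + 39*v)
√(404 + t(41, 31)) = √(404 + (-6*31 + 39*41)) = √(404 + (-186 + 1599)) = √(404 + 1413) = √1817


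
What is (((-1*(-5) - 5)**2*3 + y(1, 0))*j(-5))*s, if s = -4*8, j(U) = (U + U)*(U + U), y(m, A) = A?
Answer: 0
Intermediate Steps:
j(U) = 4*U**2 (j(U) = (2*U)*(2*U) = 4*U**2)
s = -32
(((-1*(-5) - 5)**2*3 + y(1, 0))*j(-5))*s = (((-1*(-5) - 5)**2*3 + 0)*(4*(-5)**2))*(-32) = (((5 - 5)**2*3 + 0)*(4*25))*(-32) = ((0**2*3 + 0)*100)*(-32) = ((0*3 + 0)*100)*(-32) = ((0 + 0)*100)*(-32) = (0*100)*(-32) = 0*(-32) = 0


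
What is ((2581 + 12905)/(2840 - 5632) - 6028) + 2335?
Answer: -5163171/1396 ≈ -3698.5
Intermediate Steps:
((2581 + 12905)/(2840 - 5632) - 6028) + 2335 = (15486/(-2792) - 6028) + 2335 = (15486*(-1/2792) - 6028) + 2335 = (-7743/1396 - 6028) + 2335 = -8422831/1396 + 2335 = -5163171/1396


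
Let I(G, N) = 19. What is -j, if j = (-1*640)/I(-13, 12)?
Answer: 640/19 ≈ 33.684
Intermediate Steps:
j = -640/19 (j = -1*640/19 = -640*1/19 = -640/19 ≈ -33.684)
-j = -1*(-640/19) = 640/19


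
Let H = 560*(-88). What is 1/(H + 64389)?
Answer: 1/15109 ≈ 6.6186e-5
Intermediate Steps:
H = -49280
1/(H + 64389) = 1/(-49280 + 64389) = 1/15109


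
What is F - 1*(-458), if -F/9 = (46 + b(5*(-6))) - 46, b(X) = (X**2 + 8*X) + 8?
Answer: -5554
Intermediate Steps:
b(X) = 8 + X**2 + 8*X
F = -6012 (F = -9*((46 + (8 + (5*(-6))**2 + 8*(5*(-6)))) - 46) = -9*((46 + (8 + (-30)**2 + 8*(-30))) - 46) = -9*((46 + (8 + 900 - 240)) - 46) = -9*((46 + 668) - 46) = -9*(714 - 46) = -9*668 = -6012)
F - 1*(-458) = -6012 - 1*(-458) = -6012 + 458 = -5554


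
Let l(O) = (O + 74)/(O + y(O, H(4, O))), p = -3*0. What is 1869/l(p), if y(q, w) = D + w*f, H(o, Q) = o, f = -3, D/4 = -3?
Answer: -22428/37 ≈ -606.16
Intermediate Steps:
D = -12 (D = 4*(-3) = -12)
y(q, w) = -12 - 3*w (y(q, w) = -12 + w*(-3) = -12 - 3*w)
p = 0
l(O) = (74 + O)/(-24 + O) (l(O) = (O + 74)/(O + (-12 - 3*4)) = (74 + O)/(O + (-12 - 12)) = (74 + O)/(O - 24) = (74 + O)/(-24 + O))
1869/l(p) = 1869/(((74 + 0)/(-24 + 0))) = 1869/((74/(-24))) = 1869/((-1/24*74)) = 1869/(-37/12) = 1869*(-12/37) = -22428/37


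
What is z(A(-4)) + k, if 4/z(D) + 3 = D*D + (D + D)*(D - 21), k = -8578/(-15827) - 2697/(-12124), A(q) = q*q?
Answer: 2058465665/2549349852 ≈ 0.80745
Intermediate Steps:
A(q) = q²
k = 20955013/27412364 (k = -8578*(-1/15827) - 2697*(-1/12124) = 8578/15827 + 2697/12124 = 20955013/27412364 ≈ 0.76444)
z(D) = 4/(-3 + D² + 2*D*(-21 + D)) (z(D) = 4/(-3 + (D*D + (D + D)*(D - 21))) = 4/(-3 + (D² + (2*D)*(-21 + D))) = 4/(-3 + (D² + 2*D*(-21 + D))) = 4/(-3 + D² + 2*D*(-21 + D)))
z(A(-4)) + k = 4/(3*(-1 + ((-4)²)² - 14*(-4)²)) + 20955013/27412364 = 4/(3*(-1 + 16² - 14*16)) + 20955013/27412364 = 4/(3*(-1 + 256 - 224)) + 20955013/27412364 = (4/3)/31 + 20955013/27412364 = (4/3)*(1/31) + 20955013/27412364 = 4/93 + 20955013/27412364 = 2058465665/2549349852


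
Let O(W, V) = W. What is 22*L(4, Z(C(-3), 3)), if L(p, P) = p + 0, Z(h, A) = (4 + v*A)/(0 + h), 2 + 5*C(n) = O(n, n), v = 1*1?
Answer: 88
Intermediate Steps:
v = 1
C(n) = -2/5 + n/5
Z(h, A) = (4 + A)/h (Z(h, A) = (4 + 1*A)/(0 + h) = (4 + A)/h)
L(p, P) = p
22*L(4, Z(C(-3), 3)) = 22*4 = 88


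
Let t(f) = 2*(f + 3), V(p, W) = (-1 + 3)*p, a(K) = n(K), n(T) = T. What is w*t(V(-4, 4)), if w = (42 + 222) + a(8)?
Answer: -2720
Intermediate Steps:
a(K) = K
V(p, W) = 2*p
w = 272 (w = (42 + 222) + 8 = 264 + 8 = 272)
t(f) = 6 + 2*f (t(f) = 2*(3 + f) = 6 + 2*f)
w*t(V(-4, 4)) = 272*(6 + 2*(2*(-4))) = 272*(6 + 2*(-8)) = 272*(6 - 16) = 272*(-10) = -2720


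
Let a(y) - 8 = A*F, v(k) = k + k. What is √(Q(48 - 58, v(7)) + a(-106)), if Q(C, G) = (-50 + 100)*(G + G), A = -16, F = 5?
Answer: 4*√83 ≈ 36.442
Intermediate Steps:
v(k) = 2*k
Q(C, G) = 100*G (Q(C, G) = 50*(2*G) = 100*G)
a(y) = -72 (a(y) = 8 - 16*5 = 8 - 80 = -72)
√(Q(48 - 58, v(7)) + a(-106)) = √(100*(2*7) - 72) = √(100*14 - 72) = √(1400 - 72) = √1328 = 4*√83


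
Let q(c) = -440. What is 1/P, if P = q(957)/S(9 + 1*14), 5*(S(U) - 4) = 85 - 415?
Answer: 31/220 ≈ 0.14091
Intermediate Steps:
S(U) = -62 (S(U) = 4 + (85 - 415)/5 = 4 + (1/5)*(-330) = 4 - 66 = -62)
P = 220/31 (P = -440/(-62) = -440*(-1/62) = 220/31 ≈ 7.0968)
1/P = 1/(220/31) = 31/220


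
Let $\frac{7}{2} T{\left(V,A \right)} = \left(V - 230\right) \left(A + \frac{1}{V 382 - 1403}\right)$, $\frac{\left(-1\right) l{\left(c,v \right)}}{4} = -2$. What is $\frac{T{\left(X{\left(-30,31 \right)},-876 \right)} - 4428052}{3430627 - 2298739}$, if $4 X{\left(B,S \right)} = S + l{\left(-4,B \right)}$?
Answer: $- \frac{20303498197}{5255355984} \approx -3.8634$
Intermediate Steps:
$l{\left(c,v \right)} = 8$ ($l{\left(c,v \right)} = \left(-4\right) \left(-2\right) = 8$)
$X{\left(B,S \right)} = 2 + \frac{S}{4}$ ($X{\left(B,S \right)} = \frac{S + 8}{4} = \frac{8 + S}{4} = 2 + \frac{S}{4}$)
$T{\left(V,A \right)} = \frac{2 \left(-230 + V\right) \left(A + \frac{1}{-1403 + 382 V}\right)}{7}$ ($T{\left(V,A \right)} = \frac{2 \left(V - 230\right) \left(A + \frac{1}{V 382 - 1403}\right)}{7} = \frac{2 \left(-230 + V\right) \left(A + \frac{1}{382 V - 1403}\right)}{7} = \frac{2 \left(-230 + V\right) \left(A + \frac{1}{-1403 + 382 V}\right)}{7}$)
$\frac{T{\left(X{\left(-30,31 \right)},-876 \right)} - 4428052}{3430627 - 2298739} = \frac{\frac{2 \left(-230 + \left(2 + \frac{1}{4} \cdot 31\right) + 322690 \left(-876\right) - - 78194388 \left(2 + \frac{1}{4} \cdot 31\right) + 382 \left(-876\right) \left(2 + \frac{1}{4} \cdot 31\right)^{2}\right)}{7 \left(-1403 + 382 \left(2 + \frac{1}{4} \cdot 31\right)\right)} - 4428052}{3430627 - 2298739} = \frac{\frac{2 \left(-230 + \left(2 + \frac{31}{4}\right) - 282676440 - - 78194388 \left(2 + \frac{31}{4}\right) + 382 \left(-876\right) \left(2 + \frac{31}{4}\right)^{2}\right)}{7 \left(-1403 + 382 \left(2 + \frac{31}{4}\right)\right)} - 4428052}{1131888} = \left(\frac{2 \left(-230 + \frac{39}{4} - 282676440 - \left(-78194388\right) \frac{39}{4} + 382 \left(-876\right) \left(\frac{39}{4}\right)^{2}\right)}{7 \left(-1403 + 382 \cdot \frac{39}{4}\right)} - 4428052\right) \frac{1}{1131888} = \left(\frac{2 \left(-230 + \frac{39}{4} - 282676440 + 762395283 + 382 \left(-876\right) \frac{1521}{16}\right)}{7 \left(-1403 + \frac{7449}{2}\right)} - 4428052\right) \frac{1}{1131888} = \left(\frac{2 \left(-230 + \frac{39}{4} - 282676440 + 762395283 - \frac{63621909}{2}\right)}{7 \cdot \frac{4643}{2}} - 4428052\right) \frac{1}{1131888} = \left(\frac{2}{7} \cdot \frac{2}{4643} \cdot \frac{1791630673}{4} - 4428052\right) \frac{1}{1131888} = \left(\frac{255947239}{4643} - 4428052\right) \frac{1}{1131888} = \left(- \frac{20303498197}{4643}\right) \frac{1}{1131888} = - \frac{20303498197}{5255355984}$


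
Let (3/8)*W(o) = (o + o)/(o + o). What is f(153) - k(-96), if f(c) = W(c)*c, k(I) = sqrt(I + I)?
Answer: 408 - 8*I*sqrt(3) ≈ 408.0 - 13.856*I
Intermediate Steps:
W(o) = 8/3 (W(o) = 8*((o + o)/(o + o))/3 = 8*((2*o)/((2*o)))/3 = 8*((2*o)*(1/(2*o)))/3 = (8/3)*1 = 8/3)
k(I) = sqrt(2)*sqrt(I) (k(I) = sqrt(2*I) = sqrt(2)*sqrt(I))
f(c) = 8*c/3
f(153) - k(-96) = (8/3)*153 - sqrt(2)*sqrt(-96) = 408 - sqrt(2)*4*I*sqrt(6) = 408 - 8*I*sqrt(3)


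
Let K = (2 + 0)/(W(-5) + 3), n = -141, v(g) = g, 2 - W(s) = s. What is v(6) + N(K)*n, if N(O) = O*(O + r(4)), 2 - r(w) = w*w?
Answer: 9879/25 ≈ 395.16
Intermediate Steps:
W(s) = 2 - s
r(w) = 2 - w² (r(w) = 2 - w*w = 2 - w²)
K = ⅕ (K = (2 + 0)/((2 - 1*(-5)) + 3) = 2/((2 + 5) + 3) = 2/(7 + 3) = 2/10 = 2*(⅒) = ⅕ ≈ 0.20000)
N(O) = O*(-14 + O) (N(O) = O*(O + (2 - 1*4²)) = O*(O + (2 - 1*16)) = O*(O + (2 - 16)) = O*(O - 14) = O*(-14 + O))
v(6) + N(K)*n = 6 + ((-14 + ⅕)/5)*(-141) = 6 + ((⅕)*(-69/5))*(-141) = 6 - 69/25*(-141) = 6 + 9729/25 = 9879/25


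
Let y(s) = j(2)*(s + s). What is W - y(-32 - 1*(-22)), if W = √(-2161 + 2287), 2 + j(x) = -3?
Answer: -100 + 3*√14 ≈ -88.775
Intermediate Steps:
j(x) = -5 (j(x) = -2 - 3 = -5)
y(s) = -10*s (y(s) = -5*(s + s) = -10*s)
W = 3*√14 (W = √126 = 3*√14 ≈ 11.225)
W - y(-32 - 1*(-22)) = 3*√14 - (-10)*(-32 - 1*(-22)) = 3*√14 - (-10)*(-32 + 22) = 3*√14 - (-10)*(-10) = 3*√14 - 1*100 = 3*√14 - 100 = -100 + 3*√14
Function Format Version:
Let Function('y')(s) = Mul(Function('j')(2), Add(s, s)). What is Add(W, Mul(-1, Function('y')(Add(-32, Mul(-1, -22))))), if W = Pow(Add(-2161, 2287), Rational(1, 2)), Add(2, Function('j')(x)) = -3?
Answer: Add(-100, Mul(3, Pow(14, Rational(1, 2)))) ≈ -88.775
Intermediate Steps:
Function('j')(x) = -5 (Function('j')(x) = Add(-2, -3) = -5)
Function('y')(s) = Mul(-10, s) (Function('y')(s) = Mul(-5, Add(s, s)) = Mul(-5, Mul(2, s)) = Mul(-10, s))
W = Mul(3, Pow(14, Rational(1, 2))) (W = Pow(126, Rational(1, 2)) = Mul(3, Pow(14, Rational(1, 2))) ≈ 11.225)
Add(W, Mul(-1, Function('y')(Add(-32, Mul(-1, -22))))) = Add(Mul(3, Pow(14, Rational(1, 2))), Mul(-1, Mul(-10, Add(-32, Mul(-1, -22))))) = Add(Mul(3, Pow(14, Rational(1, 2))), Mul(-1, Mul(-10, Add(-32, 22)))) = Add(Mul(3, Pow(14, Rational(1, 2))), Mul(-1, Mul(-10, -10))) = Add(Mul(3, Pow(14, Rational(1, 2))), Mul(-1, 100)) = Add(Mul(3, Pow(14, Rational(1, 2))), -100) = Add(-100, Mul(3, Pow(14, Rational(1, 2))))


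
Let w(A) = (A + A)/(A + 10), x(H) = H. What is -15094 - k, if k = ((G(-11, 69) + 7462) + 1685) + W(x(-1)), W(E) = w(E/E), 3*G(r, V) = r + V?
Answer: -800597/33 ≈ -24261.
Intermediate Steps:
G(r, V) = V/3 + r/3 (G(r, V) = (r + V)/3 = (V + r)/3 = V/3 + r/3)
w(A) = 2*A/(10 + A) (w(A) = (2*A)/(10 + A) = 2*A/(10 + A))
W(E) = 2/11 (W(E) = 2*(E/E)/(10 + E/E) = 2*1/(10 + 1) = 2*1/11 = 2*1*(1/11) = 2/11)
k = 302495/33 (k = ((((⅓)*69 + (⅓)*(-11)) + 7462) + 1685) + 2/11 = (((23 - 11/3) + 7462) + 1685) + 2/11 = ((58/3 + 7462) + 1685) + 2/11 = (22444/3 + 1685) + 2/11 = 27499/3 + 2/11 = 302495/33 ≈ 9166.5)
-15094 - k = -15094 - 1*302495/33 = -15094 - 302495/33 = -800597/33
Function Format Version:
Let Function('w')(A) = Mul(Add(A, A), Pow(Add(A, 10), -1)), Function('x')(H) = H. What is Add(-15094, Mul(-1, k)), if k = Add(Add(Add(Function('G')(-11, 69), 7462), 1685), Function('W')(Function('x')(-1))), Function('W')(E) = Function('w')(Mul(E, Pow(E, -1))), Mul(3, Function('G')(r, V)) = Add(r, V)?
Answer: Rational(-800597, 33) ≈ -24261.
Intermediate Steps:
Function('G')(r, V) = Add(Mul(Rational(1, 3), V), Mul(Rational(1, 3), r)) (Function('G')(r, V) = Mul(Rational(1, 3), Add(r, V)) = Mul(Rational(1, 3), Add(V, r)) = Add(Mul(Rational(1, 3), V), Mul(Rational(1, 3), r)))
Function('w')(A) = Mul(2, A, Pow(Add(10, A), -1)) (Function('w')(A) = Mul(Mul(2, A), Pow(Add(10, A), -1)) = Mul(2, A, Pow(Add(10, A), -1)))
Function('W')(E) = Rational(2, 11) (Function('W')(E) = Mul(2, Mul(E, Pow(E, -1)), Pow(Add(10, Mul(E, Pow(E, -1))), -1)) = Mul(2, 1, Pow(Add(10, 1), -1)) = Mul(2, 1, Pow(11, -1)) = Mul(2, 1, Rational(1, 11)) = Rational(2, 11))
k = Rational(302495, 33) (k = Add(Add(Add(Add(Mul(Rational(1, 3), 69), Mul(Rational(1, 3), -11)), 7462), 1685), Rational(2, 11)) = Add(Add(Add(Add(23, Rational(-11, 3)), 7462), 1685), Rational(2, 11)) = Add(Add(Add(Rational(58, 3), 7462), 1685), Rational(2, 11)) = Add(Add(Rational(22444, 3), 1685), Rational(2, 11)) = Add(Rational(27499, 3), Rational(2, 11)) = Rational(302495, 33) ≈ 9166.5)
Add(-15094, Mul(-1, k)) = Add(-15094, Mul(-1, Rational(302495, 33))) = Add(-15094, Rational(-302495, 33)) = Rational(-800597, 33)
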